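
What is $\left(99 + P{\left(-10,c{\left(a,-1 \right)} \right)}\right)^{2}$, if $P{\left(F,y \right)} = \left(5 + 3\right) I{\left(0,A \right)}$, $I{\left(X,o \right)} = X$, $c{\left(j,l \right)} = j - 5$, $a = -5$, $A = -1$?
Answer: $9801$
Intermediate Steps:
$c{\left(j,l \right)} = -5 + j$ ($c{\left(j,l \right)} = j - 5 = -5 + j$)
$P{\left(F,y \right)} = 0$ ($P{\left(F,y \right)} = \left(5 + 3\right) 0 = 8 \cdot 0 = 0$)
$\left(99 + P{\left(-10,c{\left(a,-1 \right)} \right)}\right)^{2} = \left(99 + 0\right)^{2} = 99^{2} = 9801$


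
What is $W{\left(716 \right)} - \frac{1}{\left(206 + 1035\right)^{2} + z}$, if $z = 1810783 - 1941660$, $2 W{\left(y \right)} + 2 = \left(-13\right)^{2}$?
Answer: $\frac{117668533}{1409204} \approx 83.5$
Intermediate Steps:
$W{\left(y \right)} = \frac{167}{2}$ ($W{\left(y \right)} = -1 + \frac{\left(-13\right)^{2}}{2} = -1 + \frac{1}{2} \cdot 169 = -1 + \frac{169}{2} = \frac{167}{2}$)
$z = -130877$ ($z = 1810783 - 1941660 = -130877$)
$W{\left(716 \right)} - \frac{1}{\left(206 + 1035\right)^{2} + z} = \frac{167}{2} - \frac{1}{\left(206 + 1035\right)^{2} - 130877} = \frac{167}{2} - \frac{1}{1241^{2} - 130877} = \frac{167}{2} - \frac{1}{1540081 - 130877} = \frac{167}{2} - \frac{1}{1409204} = \frac{117668533}{1409204}$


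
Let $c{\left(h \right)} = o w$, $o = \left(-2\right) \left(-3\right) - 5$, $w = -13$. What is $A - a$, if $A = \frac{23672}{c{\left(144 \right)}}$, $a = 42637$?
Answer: $- \frac{577953}{13} \approx -44458.0$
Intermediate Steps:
$o = 1$ ($o = 6 - 5 = 1$)
$c{\left(h \right)} = -13$ ($c{\left(h \right)} = 1 \left(-13\right) = -13$)
$A = - \frac{23672}{13}$ ($A = \frac{23672}{-13} = 23672 \left(- \frac{1}{13}\right) = - \frac{23672}{13} \approx -1820.9$)
$A - a = - \frac{23672}{13} - 42637 = - \frac{577953}{13}$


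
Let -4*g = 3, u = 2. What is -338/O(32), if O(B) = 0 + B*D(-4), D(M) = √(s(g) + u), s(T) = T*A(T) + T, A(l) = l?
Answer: -169*√29/116 ≈ -7.8456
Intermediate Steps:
g = -¾ (g = -¼*3 = -¾ ≈ -0.75000)
s(T) = T + T² (s(T) = T*T + T = T² + T = T + T²)
D(M) = √29/4 (D(M) = √(-3*(1 - ¾)/4 + 2) = √(-¾*¼ + 2) = √(-3/16 + 2) = √(29/16) = √29/4)
O(B) = B*√29/4 (O(B) = 0 + B*(√29/4) = 0 + B*√29/4 = B*√29/4)
-338/O(32) = -338*√29/232 = -169*√29/116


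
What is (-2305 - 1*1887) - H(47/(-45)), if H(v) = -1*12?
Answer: -4180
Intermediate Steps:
H(v) = -12
(-2305 - 1*1887) - H(47/(-45)) = (-2305 - 1*1887) - 1*(-12) = (-2305 - 1887) + 12 = -4192 + 12 = -4180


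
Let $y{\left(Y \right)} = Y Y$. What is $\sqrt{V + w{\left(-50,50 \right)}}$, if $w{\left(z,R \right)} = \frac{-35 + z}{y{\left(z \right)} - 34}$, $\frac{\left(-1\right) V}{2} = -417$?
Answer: $\frac{\sqrt{563497166}}{822} \approx 28.878$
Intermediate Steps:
$V = 834$ ($V = \left(-2\right) \left(-417\right) = 834$)
$y{\left(Y \right)} = Y^{2}$
$w{\left(z,R \right)} = \frac{-35 + z}{-34 + z^{2}}$ ($w{\left(z,R \right)} = \frac{-35 + z}{z^{2} - 34} = \frac{-35 + z}{-34 + z^{2}}$)
$\sqrt{V + w{\left(-50,50 \right)}} = \sqrt{834 + \frac{-35 - 50}{-34 + \left(-50\right)^{2}}} = \sqrt{834 + \frac{1}{-34 + 2500} \left(-85\right)} = \sqrt{834 + \frac{1}{2466} \left(-85\right)} = \sqrt{834 - \frac{85}{2466}} = \sqrt{\frac{2056559}{2466}} = \frac{\sqrt{563497166}}{822}$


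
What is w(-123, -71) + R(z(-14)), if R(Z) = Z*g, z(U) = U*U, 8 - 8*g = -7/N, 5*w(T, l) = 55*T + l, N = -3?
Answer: -36851/30 ≈ -1228.4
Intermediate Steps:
w(T, l) = 11*T + l/5 (w(T, l) = (55*T + l)/5 = (l + 55*T)/5 = 11*T + l/5)
g = 17/24 (g = 1 - (-7)/(8*(-3)) = 1 - (-7)*(-1)/(8*3) = 1 - ⅛*7/3 = 1 - 7/24 = 17/24 ≈ 0.70833)
z(U) = U²
R(Z) = 17*Z/24 (R(Z) = Z*(17/24) = 17*Z/24)
w(-123, -71) + R(z(-14)) = (11*(-123) + (⅕)*(-71)) + (17/24)*(-14)² = (-1353 - 71/5) + (17/24)*196 = -6836/5 + 833/6 = -36851/30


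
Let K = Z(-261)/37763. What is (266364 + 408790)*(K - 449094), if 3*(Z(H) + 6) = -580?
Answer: -34350087386957656/113289 ≈ -3.0321e+11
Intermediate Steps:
Z(H) = -598/3 (Z(H) = -6 + (⅓)*(-580) = -6 - 580/3 = -598/3)
K = -598/113289 (K = -598/3/37763 = -598/3*1/37763 = -598/113289 ≈ -0.0052785)
(266364 + 408790)*(K - 449094) = (266364 + 408790)*(-598/113289 - 449094) = 675154*(-50877410764/113289) = -34350087386957656/113289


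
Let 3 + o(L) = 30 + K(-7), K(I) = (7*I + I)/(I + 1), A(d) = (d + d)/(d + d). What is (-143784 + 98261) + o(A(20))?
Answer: -136460/3 ≈ -45487.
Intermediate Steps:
A(d) = 1 (A(d) = (2*d)/((2*d)) = (2*d)*(1/(2*d)) = 1)
K(I) = 8*I/(1 + I) (K(I) = (8*I)/(1 + I) = 8*I/(1 + I))
o(L) = 109/3 (o(L) = -3 + (30 + 8*(-7)/(1 - 7)) = -3 + (30 + 8*(-7)/(-6)) = -3 + (30 + 8*(-7)*(-⅙)) = -3 + (30 + 28/3) = -3 + 118/3 = 109/3)
(-143784 + 98261) + o(A(20)) = (-143784 + 98261) + 109/3 = -45523 + 109/3 = -136460/3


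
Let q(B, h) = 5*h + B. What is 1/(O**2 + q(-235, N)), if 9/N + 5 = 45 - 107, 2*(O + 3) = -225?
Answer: 268/3512027 ≈ 7.6309e-5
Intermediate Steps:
O = -231/2 (O = -3 + (1/2)*(-225) = -3 - 225/2 = -231/2 ≈ -115.50)
N = -9/67 (N = 9/(-5 + (45 - 107)) = 9/(-5 - 62) = 9/(-67) = 9*(-1/67) = -9/67 ≈ -0.13433)
q(B, h) = B + 5*h
1/(O**2 + q(-235, N)) = 1/((-231/2)**2 + (-235 + 5*(-9/67))) = 1/(53361/4 + (-235 - 45/67)) = 1/(53361/4 - 15790/67) = 1/(3512027/268) = 268/3512027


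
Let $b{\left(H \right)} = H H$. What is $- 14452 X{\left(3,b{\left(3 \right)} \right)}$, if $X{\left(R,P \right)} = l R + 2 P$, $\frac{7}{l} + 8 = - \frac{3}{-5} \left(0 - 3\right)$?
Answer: $- \frac{1604172}{7} \approx -2.2917 \cdot 10^{5}$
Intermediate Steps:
$b{\left(H \right)} = H^{2}$
$l = - \frac{5}{7}$ ($l = \frac{7}{-8 + - \frac{3}{-5} \left(0 - 3\right)} = \frac{7}{-8 + \left(-3\right) \left(- \frac{1}{5}\right) \left(-3\right)} = \frac{7}{-8 + \frac{3}{5} \left(-3\right)} = \frac{7}{-8 - \frac{9}{5}} = \frac{7}{- \frac{49}{5}} = 7 \left(- \frac{5}{49}\right) = - \frac{5}{7} \approx -0.71429$)
$X{\left(R,P \right)} = 2 P - \frac{5 R}{7}$ ($X{\left(R,P \right)} = - \frac{5 R}{7} + 2 P = 2 P - \frac{5 R}{7}$)
$- 14452 X{\left(3,b{\left(3 \right)} \right)} = - 14452 \left(2 \cdot 3^{2} - \frac{15}{7}\right) = - 14452 \left(2 \cdot 9 - \frac{15}{7}\right) = - 14452 \left(18 - \frac{15}{7}\right) = \left(-14452\right) \frac{111}{7} = - \frac{1604172}{7}$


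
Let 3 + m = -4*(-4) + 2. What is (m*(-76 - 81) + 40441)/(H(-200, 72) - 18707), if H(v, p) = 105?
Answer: -19043/9301 ≈ -2.0474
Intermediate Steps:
m = 15 (m = -3 + (-4*(-4) + 2) = -3 + (16 + 2) = -3 + 18 = 15)
(m*(-76 - 81) + 40441)/(H(-200, 72) - 18707) = (15*(-76 - 81) + 40441)/(105 - 18707) = (15*(-157) + 40441)/(-18602) = (-2355 + 40441)*(-1/18602) = 38086*(-1/18602) = -19043/9301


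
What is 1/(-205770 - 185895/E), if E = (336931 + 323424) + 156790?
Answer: -163429/33628822509 ≈ -4.8598e-6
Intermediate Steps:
E = 817145 (E = 660355 + 156790 = 817145)
1/(-205770 - 185895/E) = 1/(-205770 - 185895/817145) = 1/(-205770 - 185895*1/817145) = 1/(-205770 - 37179/163429) = 1/(-33628822509/163429) = -163429/33628822509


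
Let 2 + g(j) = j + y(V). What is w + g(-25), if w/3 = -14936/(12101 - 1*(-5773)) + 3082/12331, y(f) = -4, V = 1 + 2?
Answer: -1203299593/36734049 ≈ -32.757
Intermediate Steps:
V = 3
w = -64544074/36734049 (w = 3*(-14936/(12101 - 1*(-5773)) + 3082/12331) = 3*(-14936/(12101 + 5773) + 3082*(1/12331)) = 3*(-14936/17874 + 3082/12331) = 3*(-14936*1/17874 + 3082/12331) = 3*(-7468/8937 + 3082/12331) = 3*(-64544074/110202147) = -64544074/36734049 ≈ -1.7571)
g(j) = -6 + j (g(j) = -2 + (j - 4) = -2 + (-4 + j) = -6 + j)
w + g(-25) = -64544074/36734049 + (-6 - 25) = -64544074/36734049 - 31 = -1203299593/36734049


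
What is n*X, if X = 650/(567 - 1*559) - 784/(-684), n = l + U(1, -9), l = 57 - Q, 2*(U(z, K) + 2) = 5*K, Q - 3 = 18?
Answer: 1296257/1368 ≈ 947.56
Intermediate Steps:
Q = 21 (Q = 3 + 18 = 21)
U(z, K) = -2 + 5*K/2 (U(z, K) = -2 + (5*K)/2 = -2 + 5*K/2)
l = 36 (l = 57 - 1*21 = 57 - 21 = 36)
n = 23/2 (n = 36 + (-2 + (5/2)*(-9)) = 36 + (-2 - 45/2) = 36 - 49/2 = 23/2 ≈ 11.500)
X = 56359/684 (X = 650/(567 - 559) - 784*(-1/684) = 650/8 + 196/171 = 650*(⅛) + 196/171 = 325/4 + 196/171 = 56359/684 ≈ 82.396)
n*X = (23/2)*(56359/684) = 1296257/1368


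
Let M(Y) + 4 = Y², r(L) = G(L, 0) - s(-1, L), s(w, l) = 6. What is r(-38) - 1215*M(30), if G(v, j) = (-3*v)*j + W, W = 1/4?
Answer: -4354583/4 ≈ -1.0886e+6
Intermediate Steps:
W = ¼ ≈ 0.25000
G(v, j) = ¼ - 3*j*v (G(v, j) = (-3*v)*j + ¼ = -3*j*v + ¼ = ¼ - 3*j*v)
r(L) = -23/4 (r(L) = (¼ - 3*0*L) - 1*6 = (¼ + 0) - 6 = ¼ - 6 = -23/4)
M(Y) = -4 + Y²
r(-38) - 1215*M(30) = -23/4 - 1215*(-4 + 30²) = -23/4 - 1215*(-4 + 900) = -23/4 - 1215*896 = -23/4 - 1088640 = -4354583/4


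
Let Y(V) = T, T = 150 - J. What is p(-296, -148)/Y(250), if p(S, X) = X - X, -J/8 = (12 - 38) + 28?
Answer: 0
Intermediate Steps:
J = -16 (J = -8*((12 - 38) + 28) = -8*(-26 + 28) = -8*2 = -16)
T = 166 (T = 150 - 1*(-16) = 150 + 16 = 166)
Y(V) = 166
p(S, X) = 0
p(-296, -148)/Y(250) = 0/166 = 0*(1/166) = 0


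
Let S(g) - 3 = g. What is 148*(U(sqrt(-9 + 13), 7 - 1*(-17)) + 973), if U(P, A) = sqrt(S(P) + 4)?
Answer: 144448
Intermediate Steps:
S(g) = 3 + g
U(P, A) = sqrt(7 + P) (U(P, A) = sqrt((3 + P) + 4) = sqrt(7 + P))
148*(U(sqrt(-9 + 13), 7 - 1*(-17)) + 973) = 148*(sqrt(7 + sqrt(-9 + 13)) + 973) = 148*(sqrt(7 + sqrt(4)) + 973) = 148*(sqrt(7 + 2) + 973) = 148*(sqrt(9) + 973) = 148*(3 + 973) = 148*976 = 144448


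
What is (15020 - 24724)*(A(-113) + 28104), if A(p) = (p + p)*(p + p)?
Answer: -768362720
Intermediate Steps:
A(p) = 4*p² (A(p) = (2*p)*(2*p) = 4*p²)
(15020 - 24724)*(A(-113) + 28104) = (15020 - 24724)*(4*(-113)² + 28104) = -9704*(4*12769 + 28104) = -9704*(51076 + 28104) = -9704*79180 = -768362720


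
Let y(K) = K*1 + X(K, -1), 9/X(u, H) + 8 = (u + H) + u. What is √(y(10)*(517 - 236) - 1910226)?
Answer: I*√230769517/11 ≈ 1381.0*I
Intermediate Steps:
X(u, H) = 9/(-8 + H + 2*u) (X(u, H) = 9/(-8 + ((u + H) + u)) = 9/(-8 + ((H + u) + u)) = 9/(-8 + (H + 2*u)) = 9/(-8 + H + 2*u))
y(K) = K + 9/(-9 + 2*K) (y(K) = K*1 + 9/(-8 - 1 + 2*K) = K + 9/(-9 + 2*K))
√(y(10)*(517 - 236) - 1910226) = √((10 + 9/(-9 + 2*10))*(517 - 236) - 1910226) = √((10 + 9/(-9 + 20))*281 - 1910226) = √((10 + 9/11)*281 - 1910226) = √((119/11)*281 - 1910226) = √(33439/11 - 1910226) = √(-20979047/11) = I*√230769517/11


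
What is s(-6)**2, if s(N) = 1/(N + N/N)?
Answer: 1/25 ≈ 0.040000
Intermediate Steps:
s(N) = 1/(1 + N) (s(N) = 1/(N + 1) = 1/(1 + N))
s(-6)**2 = (1/(1 - 6))**2 = (1/(-5))**2 = (-1/5)**2 = 1/25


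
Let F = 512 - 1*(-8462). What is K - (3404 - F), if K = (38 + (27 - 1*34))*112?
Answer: 9042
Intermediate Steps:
F = 8974 (F = 512 + 8462 = 8974)
K = 3472 (K = (38 + (27 - 34))*112 = (38 - 7)*112 = 31*112 = 3472)
K - (3404 - F) = 3472 - (3404 - 1*8974) = 3472 - (3404 - 8974) = 3472 - 1*(-5570) = 3472 + 5570 = 9042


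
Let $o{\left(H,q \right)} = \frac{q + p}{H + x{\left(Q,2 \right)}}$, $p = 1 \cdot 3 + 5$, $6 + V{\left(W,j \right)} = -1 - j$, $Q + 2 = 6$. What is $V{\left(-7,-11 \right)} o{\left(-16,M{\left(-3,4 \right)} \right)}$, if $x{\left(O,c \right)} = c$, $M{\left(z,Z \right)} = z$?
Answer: $- \frac{10}{7} \approx -1.4286$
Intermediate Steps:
$Q = 4$ ($Q = -2 + 6 = 4$)
$V{\left(W,j \right)} = -7 - j$ ($V{\left(W,j \right)} = -6 - \left(1 + j\right) = -7 - j$)
$p = 8$ ($p = 3 + 5 = 8$)
$o{\left(H,q \right)} = \frac{8 + q}{2 + H}$ ($o{\left(H,q \right)} = \frac{q + 8}{H + 2} = \frac{8 + q}{2 + H}$)
$V{\left(-7,-11 \right)} o{\left(-16,M{\left(-3,4 \right)} \right)} = \left(-7 - -11\right) \frac{8 - 3}{2 - 16} = \left(-7 + 11\right) \frac{1}{-14} \cdot 5 = 4 \left(\left(- \frac{1}{14}\right) 5\right) = 4 \left(- \frac{5}{14}\right) = - \frac{10}{7}$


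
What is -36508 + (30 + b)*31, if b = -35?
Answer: -36663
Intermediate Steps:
-36508 + (30 + b)*31 = -36508 + (30 - 35)*31 = -36508 - 5*31 = -36508 - 155 = -36663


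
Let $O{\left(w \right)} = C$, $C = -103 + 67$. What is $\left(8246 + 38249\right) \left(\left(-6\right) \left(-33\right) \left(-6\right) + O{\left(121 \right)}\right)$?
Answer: $-56909880$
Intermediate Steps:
$C = -36$
$O{\left(w \right)} = -36$
$\left(8246 + 38249\right) \left(\left(-6\right) \left(-33\right) \left(-6\right) + O{\left(121 \right)}\right) = \left(8246 + 38249\right) \left(\left(-6\right) \left(-33\right) \left(-6\right) - 36\right) = 46495 \left(198 \left(-6\right) - 36\right) = 46495 \left(-1188 - 36\right) = 46495 \left(-1224\right) = -56909880$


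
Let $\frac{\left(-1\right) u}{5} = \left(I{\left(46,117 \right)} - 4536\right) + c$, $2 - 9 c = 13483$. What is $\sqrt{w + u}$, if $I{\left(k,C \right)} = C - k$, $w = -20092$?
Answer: $\frac{\sqrt{87502}}{3} \approx 98.602$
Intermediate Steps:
$c = - \frac{13481}{9}$ ($c = \frac{2}{9} - \frac{13483}{9} = - \frac{13481}{9} \approx -1497.9$)
$u = \frac{268330}{9}$ ($u = - 5 \left(\left(\left(117 - 46\right) - 4536\right) - \frac{13481}{9}\right) = - 5 \left(\left(71 - 4536\right) - \frac{13481}{9}\right) = - 5 \left(-4465 - \frac{13481}{9}\right) = \left(-5\right) \left(- \frac{53666}{9}\right) = \frac{268330}{9} \approx 29814.0$)
$\sqrt{w + u} = \sqrt{-20092 + \frac{268330}{9}} = \sqrt{\frac{87502}{9}} = \frac{\sqrt{87502}}{3}$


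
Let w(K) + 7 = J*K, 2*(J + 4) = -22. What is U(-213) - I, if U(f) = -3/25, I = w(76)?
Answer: 28672/25 ≈ 1146.9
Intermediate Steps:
J = -15 (J = -4 + (1/2)*(-22) = -4 - 11 = -15)
w(K) = -7 - 15*K
I = -1147 (I = -7 - 15*76 = -7 - 1140 = -1147)
U(f) = -3/25 (U(f) = -3*1/25 = -3/25)
U(-213) - I = -3/25 - 1*(-1147) = -3/25 + 1147 = 28672/25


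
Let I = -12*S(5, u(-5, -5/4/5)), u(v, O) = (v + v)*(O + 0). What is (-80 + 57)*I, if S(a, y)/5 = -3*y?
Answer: -10350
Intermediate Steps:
u(v, O) = 2*O*v (u(v, O) = (2*v)*O = 2*O*v)
S(a, y) = -15*y (S(a, y) = 5*(-3*y) = -15*y)
I = 450 (I = -(-180)*2*(-5/4/5)*(-5) = -(-180)*2*(-5*1/4*(1/5))*(-5) = -(-180)*2*(-5/4*1/5)*(-5) = -(-180)*2*(-1/4)*(-5) = -(-180)*5/2 = -12*(-75/2) = 450)
(-80 + 57)*I = (-80 + 57)*450 = -23*450 = -10350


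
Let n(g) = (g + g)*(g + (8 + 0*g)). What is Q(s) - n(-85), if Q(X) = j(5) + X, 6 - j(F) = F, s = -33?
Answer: -13122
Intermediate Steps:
j(F) = 6 - F
n(g) = 2*g*(8 + g) (n(g) = (2*g)*(g + (8 + 0)) = (2*g)*(g + 8) = (2*g)*(8 + g) = 2*g*(8 + g))
Q(X) = 1 + X (Q(X) = (6 - 1*5) + X = (6 - 5) + X = 1 + X)
Q(s) - n(-85) = (1 - 33) - 2*(-85)*(8 - 85) = -32 - 2*(-85)*(-77) = -32 - 1*13090 = -32 - 13090 = -13122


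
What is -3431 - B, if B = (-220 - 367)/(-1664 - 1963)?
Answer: -12444824/3627 ≈ -3431.2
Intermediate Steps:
B = 587/3627 (B = -587/(-3627) = -587*(-1/3627) = 587/3627 ≈ 0.16184)
-3431 - B = -3431 - 1*587/3627 = -3431 - 587/3627 = -12444824/3627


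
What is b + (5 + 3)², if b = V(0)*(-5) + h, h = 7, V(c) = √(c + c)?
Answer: 71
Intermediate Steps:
V(c) = √2*√c (V(c) = √(2*c) = √2*√c)
b = 7 (b = (√2*√0)*(-5) + 7 = (√2*0)*(-5) + 7 = 0*(-5) + 7 = 0 + 7 = 7)
b + (5 + 3)² = 7 + (5 + 3)² = 7 + 8² = 7 + 64 = 71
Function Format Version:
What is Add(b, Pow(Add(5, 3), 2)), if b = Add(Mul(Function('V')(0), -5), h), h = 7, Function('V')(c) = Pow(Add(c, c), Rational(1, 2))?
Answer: 71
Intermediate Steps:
Function('V')(c) = Mul(Pow(2, Rational(1, 2)), Pow(c, Rational(1, 2))) (Function('V')(c) = Pow(Mul(2, c), Rational(1, 2)) = Mul(Pow(2, Rational(1, 2)), Pow(c, Rational(1, 2))))
b = 7 (b = Add(Mul(Mul(Pow(2, Rational(1, 2)), Pow(0, Rational(1, 2))), -5), 7) = Add(Mul(Mul(Pow(2, Rational(1, 2)), 0), -5), 7) = Add(Mul(0, -5), 7) = Add(0, 7) = 7)
Add(b, Pow(Add(5, 3), 2)) = Add(7, Pow(Add(5, 3), 2)) = Add(7, Pow(8, 2)) = Add(7, 64) = 71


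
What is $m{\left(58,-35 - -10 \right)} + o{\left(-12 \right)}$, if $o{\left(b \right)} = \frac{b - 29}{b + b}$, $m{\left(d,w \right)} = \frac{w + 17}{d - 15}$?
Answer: $\frac{1571}{1032} \approx 1.5223$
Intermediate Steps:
$m{\left(d,w \right)} = \frac{17 + w}{-15 + d}$
$o{\left(b \right)} = \frac{-29 + b}{2 b}$
$m{\left(58,-35 - -10 \right)} + o{\left(-12 \right)} = \frac{17 - 25}{-15 + 58} + \frac{-29 - 12}{2 \left(-12\right)} = \frac{17 + \left(-35 + 10\right)}{43} + \frac{1}{2} \left(- \frac{1}{12}\right) \left(-41\right) = \frac{17 - 25}{43} + \frac{41}{24} = \frac{1}{43} \left(-8\right) + \frac{41}{24} = - \frac{8}{43} + \frac{41}{24} = \frac{1571}{1032}$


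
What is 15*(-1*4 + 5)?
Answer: 15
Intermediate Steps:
15*(-1*4 + 5) = 15*(-4 + 5) = 15*1 = 15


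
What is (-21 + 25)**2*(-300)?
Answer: -4800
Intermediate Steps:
(-21 + 25)**2*(-300) = 4**2*(-300) = 16*(-300) = -4800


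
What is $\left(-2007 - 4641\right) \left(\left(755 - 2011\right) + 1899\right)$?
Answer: $-4274664$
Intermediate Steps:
$\left(-2007 - 4641\right) \left(\left(755 - 2011\right) + 1899\right) = - 6648 \left(-1256 + 1899\right) = \left(-6648\right) 643 = -4274664$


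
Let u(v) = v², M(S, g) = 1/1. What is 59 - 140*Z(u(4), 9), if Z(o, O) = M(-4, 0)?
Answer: -81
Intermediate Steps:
M(S, g) = 1
Z(o, O) = 1
59 - 140*Z(u(4), 9) = 59 - 140*1 = 59 - 140 = -81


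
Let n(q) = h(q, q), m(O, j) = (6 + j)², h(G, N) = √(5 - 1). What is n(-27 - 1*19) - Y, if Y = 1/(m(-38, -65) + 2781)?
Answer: 12523/6262 ≈ 1.9998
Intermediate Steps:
h(G, N) = 2 (h(G, N) = √4 = 2)
Y = 1/6262 (Y = 1/((6 - 65)² + 2781) = 1/((-59)² + 2781) = 1/(3481 + 2781) = 1/6262 ≈ 0.00015969)
n(q) = 2
n(-27 - 1*19) - Y = 2 - 1*1/6262 = 2 - 1/6262 = 12523/6262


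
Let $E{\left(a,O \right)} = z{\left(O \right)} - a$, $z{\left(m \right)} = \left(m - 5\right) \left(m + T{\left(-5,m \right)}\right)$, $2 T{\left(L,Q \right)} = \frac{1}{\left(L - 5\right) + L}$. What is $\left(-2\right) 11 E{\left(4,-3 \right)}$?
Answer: $- \frac{6688}{15} \approx -445.87$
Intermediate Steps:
$T{\left(L,Q \right)} = \frac{1}{2 \left(-5 + 2 L\right)}$ ($T{\left(L,Q \right)} = \frac{1}{2 \left(\left(L - 5\right) + L\right)} = \frac{1}{2 \left(\left(-5 + L\right) + L\right)} = \frac{1}{2 \left(-5 + 2 L\right)}$)
$z{\left(m \right)} = \left(-5 + m\right) \left(- \frac{1}{30} + m\right)$ ($z{\left(m \right)} = \left(m - 5\right) \left(m + \frac{1}{2 \left(-5 + 2 \left(-5\right)\right)}\right) = \left(-5 + m\right) \left(m + \frac{1}{2 \left(-5 - 10\right)}\right) = \left(-5 + m\right) \left(m + \frac{1}{2 \left(-15\right)}\right) = \left(-5 + m\right) \left(m + \frac{1}{2} \left(- \frac{1}{15}\right)\right) = \left(-5 + m\right) \left(m - \frac{1}{30}\right) = \left(-5 + m\right) \left(- \frac{1}{30} + m\right)$)
$E{\left(a,O \right)} = \frac{1}{6} + O^{2} - a - \frac{151 O}{30}$ ($E{\left(a,O \right)} = \left(\frac{1}{6} + O^{2} - \frac{151 O}{30}\right) - a = \frac{1}{6} + O^{2} - a - \frac{151 O}{30}$)
$\left(-2\right) 11 E{\left(4,-3 \right)} = \left(-2\right) 11 \left(\frac{1}{6} + \left(-3\right)^{2} - 4 - - \frac{151}{10}\right) = - 22 \left(\frac{1}{6} + 9 - 4 + \frac{151}{10}\right) = \left(-22\right) \frac{304}{15} = - \frac{6688}{15}$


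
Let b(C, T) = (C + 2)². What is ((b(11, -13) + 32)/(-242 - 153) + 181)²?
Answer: 5082834436/156025 ≈ 32577.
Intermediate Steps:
b(C, T) = (2 + C)²
((b(11, -13) + 32)/(-242 - 153) + 181)² = (((2 + 11)² + 32)/(-242 - 153) + 181)² = ((13² + 32)/(-395) + 181)² = ((169 + 32)*(-1/395) + 181)² = (201*(-1/395) + 181)² = (-201/395 + 181)² = (71294/395)² = 5082834436/156025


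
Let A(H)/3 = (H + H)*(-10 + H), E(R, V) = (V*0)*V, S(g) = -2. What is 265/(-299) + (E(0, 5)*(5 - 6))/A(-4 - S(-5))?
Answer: -265/299 ≈ -0.88629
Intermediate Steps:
E(R, V) = 0 (E(R, V) = 0*V = 0)
A(H) = 6*H*(-10 + H) (A(H) = 3*((H + H)*(-10 + H)) = 3*((2*H)*(-10 + H)) = 3*(2*H*(-10 + H)) = 6*H*(-10 + H))
265/(-299) + (E(0, 5)*(5 - 6))/A(-4 - S(-5)) = 265/(-299) + (0*(5 - 6))/((6*(-4 - 1*(-2))*(-10 + (-4 - 1*(-2))))) = 265*(-1/299) + (0*(-1))/((6*(-4 + 2)*(-10 + (-4 + 2)))) = -265/299 + 0/((6*(-2)*(-10 - 2))) = -265/299 + 0/((6*(-2)*(-12))) = -265/299 + 0/144 = -265/299 + 0*(1/144) = -265/299 + 0 = -265/299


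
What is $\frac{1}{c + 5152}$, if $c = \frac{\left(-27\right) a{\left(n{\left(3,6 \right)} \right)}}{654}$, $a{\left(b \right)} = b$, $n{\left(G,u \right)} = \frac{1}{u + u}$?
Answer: $\frac{872}{4492541} \approx 0.0001941$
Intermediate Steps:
$n{\left(G,u \right)} = \frac{1}{2 u}$
$c = - \frac{3}{872}$ ($c = \frac{\left(-27\right) \frac{1}{2 \cdot 6}}{654} = - 27 \cdot \frac{1}{2} \cdot \frac{1}{6} \cdot \frac{1}{654} = \left(-27\right) \frac{1}{12} \cdot \frac{1}{654} = \left(- \frac{9}{4}\right) \frac{1}{654} = - \frac{3}{872} \approx -0.0034404$)
$\frac{1}{c + 5152} = \frac{1}{- \frac{3}{872} + 5152} = \frac{1}{\frac{4492541}{872}} = \frac{872}{4492541}$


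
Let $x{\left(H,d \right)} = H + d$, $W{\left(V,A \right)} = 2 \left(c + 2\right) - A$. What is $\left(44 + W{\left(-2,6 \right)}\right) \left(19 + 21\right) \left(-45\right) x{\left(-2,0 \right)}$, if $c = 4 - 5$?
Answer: $144000$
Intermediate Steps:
$c = -1$ ($c = 4 - 5 = -1$)
$W{\left(V,A \right)} = 2 - A$ ($W{\left(V,A \right)} = 2 \left(-1 + 2\right) - A = 2 \cdot 1 - A = 2 - A$)
$\left(44 + W{\left(-2,6 \right)}\right) \left(19 + 21\right) \left(-45\right) x{\left(-2,0 \right)} = \left(44 + \left(2 - 6\right)\right) \left(19 + 21\right) \left(-45\right) \left(-2 + 0\right) = \left(44 + \left(2 - 6\right)\right) 40 \left(-45\right) \left(-2\right) = \left(44 - 4\right) 40 \left(-45\right) \left(-2\right) = 40 \cdot 40 \left(-45\right) \left(-2\right) = 1600 \left(-45\right) \left(-2\right) = \left(-72000\right) \left(-2\right) = 144000$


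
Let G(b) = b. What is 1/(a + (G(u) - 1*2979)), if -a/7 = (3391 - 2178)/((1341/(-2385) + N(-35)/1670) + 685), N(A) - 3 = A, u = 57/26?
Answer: -56250896/168145957007 ≈ -0.00033454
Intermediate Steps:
u = 57/26 (u = 57*(1/26) = 57/26 ≈ 2.1923)
N(A) = 3 + A
a = -53681315/4326992 (a = -7*(3391 - 2178)/((1341/(-2385) + (3 - 35)/1670) + 685) = -8491/((1341*(-1/2385) - 32*1/1670) + 685) = -8491/((-149/265 - 16/835) + 685) = -8491/(-25731/44255 + 685) = -8491/30288944/44255 = -8491*44255/30288944 = -7*53681315/30288944 = -53681315/4326992 ≈ -12.406)
1/(a + (G(u) - 1*2979)) = 1/(-53681315/4326992 + (57/26 - 1*2979)) = 1/(-53681315/4326992 + (57/26 - 2979)) = 1/(-53681315/4326992 - 77397/26) = 1/(-168145957007/56250896) = -56250896/168145957007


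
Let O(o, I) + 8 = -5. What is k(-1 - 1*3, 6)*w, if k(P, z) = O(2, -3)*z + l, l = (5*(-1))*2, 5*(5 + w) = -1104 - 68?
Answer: 105336/5 ≈ 21067.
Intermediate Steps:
w = -1197/5 (w = -5 + (-1104 - 68)/5 = -5 + (1/5)*(-1172) = -5 - 1172/5 = -1197/5 ≈ -239.40)
O(o, I) = -13 (O(o, I) = -8 - 5 = -13)
l = -10 (l = -5*2 = -10)
k(P, z) = -10 - 13*z (k(P, z) = -13*z - 10 = -10 - 13*z)
k(-1 - 1*3, 6)*w = (-10 - 13*6)*(-1197/5) = (-10 - 78)*(-1197/5) = -88*(-1197/5) = 105336/5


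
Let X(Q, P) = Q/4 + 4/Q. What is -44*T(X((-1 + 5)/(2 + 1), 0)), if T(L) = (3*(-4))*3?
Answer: 1584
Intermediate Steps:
X(Q, P) = 4/Q + Q/4 (X(Q, P) = Q*(¼) + 4/Q = Q/4 + 4/Q = 4/Q + Q/4)
T(L) = -36 (T(L) = -12*3 = -36)
-44*T(X((-1 + 5)/(2 + 1), 0)) = -44*(-36) = 1584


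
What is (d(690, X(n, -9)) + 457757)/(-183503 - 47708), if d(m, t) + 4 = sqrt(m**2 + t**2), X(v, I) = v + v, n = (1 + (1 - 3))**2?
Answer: -457753/231211 - 2*sqrt(119026)/231211 ≈ -1.9828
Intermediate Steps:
n = 1 (n = (1 - 2)**2 = (-1)**2 = 1)
X(v, I) = 2*v
d(m, t) = -4 + sqrt(m**2 + t**2)
(d(690, X(n, -9)) + 457757)/(-183503 - 47708) = ((-4 + sqrt(690**2 + (2*1)**2)) + 457757)/(-183503 - 47708) = ((-4 + sqrt(476100 + 2**2)) + 457757)/(-231211) = ((-4 + sqrt(476100 + 4)) + 457757)*(-1/231211) = ((-4 + sqrt(476104)) + 457757)*(-1/231211) = ((-4 + 2*sqrt(119026)) + 457757)*(-1/231211) = (457753 + 2*sqrt(119026))*(-1/231211) = -457753/231211 - 2*sqrt(119026)/231211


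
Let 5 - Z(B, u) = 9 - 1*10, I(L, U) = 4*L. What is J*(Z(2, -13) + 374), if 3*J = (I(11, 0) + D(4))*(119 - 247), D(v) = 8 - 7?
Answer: -729600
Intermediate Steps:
D(v) = 1
J = -1920 (J = ((4*11 + 1)*(119 - 247))/3 = ((44 + 1)*(-128))/3 = (45*(-128))/3 = (1/3)*(-5760) = -1920)
Z(B, u) = 6 (Z(B, u) = 5 - (9 - 1*10) = 5 - (9 - 10) = 5 - 1*(-1) = 5 + 1 = 6)
J*(Z(2, -13) + 374) = -1920*(6 + 374) = -1920*380 = -729600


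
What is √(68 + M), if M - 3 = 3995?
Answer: √4066 ≈ 63.765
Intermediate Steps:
M = 3998 (M = 3 + 3995 = 3998)
√(68 + M) = √(68 + 3998) = √4066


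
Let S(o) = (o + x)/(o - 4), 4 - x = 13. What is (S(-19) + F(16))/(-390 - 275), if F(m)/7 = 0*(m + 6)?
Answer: -4/2185 ≈ -0.0018307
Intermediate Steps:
F(m) = 0 (F(m) = 7*(0*(m + 6)) = 7*(0*(6 + m)) = 7*0 = 0)
x = -9 (x = 4 - 1*13 = 4 - 13 = -9)
S(o) = (-9 + o)/(-4 + o) (S(o) = (o - 9)/(o - 4) = (-9 + o)/(-4 + o))
(S(-19) + F(16))/(-390 - 275) = ((-9 - 19)/(-4 - 19) + 0)/(-390 - 275) = (-28/(-23) + 0)/(-665) = (-1/23*(-28) + 0)*(-1/665) = (28/23 + 0)*(-1/665) = (28/23)*(-1/665) = -4/2185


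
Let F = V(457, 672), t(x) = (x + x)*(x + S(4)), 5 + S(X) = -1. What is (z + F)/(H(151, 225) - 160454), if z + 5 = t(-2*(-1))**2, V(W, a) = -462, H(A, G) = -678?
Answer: 211/161132 ≈ 0.0013095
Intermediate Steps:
S(X) = -6 (S(X) = -5 - 1 = -6)
t(x) = 2*x*(-6 + x) (t(x) = (x + x)*(x - 6) = (2*x)*(-6 + x) = 2*x*(-6 + x))
F = -462
z = 251 (z = -5 + (2*(-2*(-1))*(-6 - 2*(-1)))**2 = -5 + (2*2*(-6 + 2))**2 = -5 + (2*2*(-4))**2 = -5 + (-16)**2 = -5 + 256 = 251)
(z + F)/(H(151, 225) - 160454) = (251 - 462)/(-678 - 160454) = -211/(-161132) = -211*(-1/161132) = 211/161132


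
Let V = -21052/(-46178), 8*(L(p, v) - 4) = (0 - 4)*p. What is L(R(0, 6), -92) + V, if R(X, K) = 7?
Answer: 44141/46178 ≈ 0.95589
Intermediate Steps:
L(p, v) = 4 - p/2 (L(p, v) = 4 + ((0 - 4)*p)/8 = 4 + (-4*p)/8 = 4 - p/2)
V = 10526/23089 (V = -21052*(-1/46178) = 10526/23089 ≈ 0.45589)
L(R(0, 6), -92) + V = (4 - 1/2*7) + 10526/23089 = (4 - 7/2) + 10526/23089 = 1/2 + 10526/23089 = 44141/46178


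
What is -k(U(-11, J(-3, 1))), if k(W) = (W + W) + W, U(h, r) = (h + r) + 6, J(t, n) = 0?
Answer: 15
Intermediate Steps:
U(h, r) = 6 + h + r
k(W) = 3*W (k(W) = 2*W + W = 3*W)
-k(U(-11, J(-3, 1))) = -3*(6 - 11 + 0) = -3*(-5) = -1*(-15) = 15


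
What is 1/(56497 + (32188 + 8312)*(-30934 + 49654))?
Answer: 1/758216497 ≈ 1.3189e-9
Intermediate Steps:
1/(56497 + (32188 + 8312)*(-30934 + 49654)) = 1/(56497 + 40500*18720) = 1/(56497 + 758160000) = 1/758216497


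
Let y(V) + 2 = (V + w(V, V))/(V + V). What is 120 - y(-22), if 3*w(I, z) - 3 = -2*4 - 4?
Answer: 5343/44 ≈ 121.43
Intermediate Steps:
w(I, z) = -3 (w(I, z) = 1 + (-2*4 - 4)/3 = 1 + (-8 - 4)/3 = 1 + (⅓)*(-12) = 1 - 4 = -3)
y(V) = -2 + (-3 + V)/(2*V) (y(V) = -2 + (V - 3)/(V + V) = -2 + (-3 + V)/((2*V)) = -2 + (-3 + V)*(1/(2*V)) = -2 + (-3 + V)/(2*V))
120 - y(-22) = 120 - 3*(-1 - 1*(-22))/(2*(-22)) = 120 - 3*(-1)*(-1 + 22)/(2*22) = 120 - 3*(-1)*21/(2*22) = 120 - 1*(-63/44) = 120 + 63/44 = 5343/44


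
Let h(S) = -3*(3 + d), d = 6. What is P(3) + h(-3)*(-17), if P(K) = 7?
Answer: 466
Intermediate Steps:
h(S) = -27 (h(S) = -3*(3 + 6) = -3*9 = -27)
P(3) + h(-3)*(-17) = 7 - 27*(-17) = 7 + 459 = 466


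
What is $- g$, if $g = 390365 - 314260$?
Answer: $-76105$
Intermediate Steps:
$g = 76105$ ($g = 390365 - 314260 = 76105$)
$- g = \left(-1\right) 76105 = -76105$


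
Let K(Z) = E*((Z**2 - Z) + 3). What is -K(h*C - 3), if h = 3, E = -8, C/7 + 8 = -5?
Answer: 611640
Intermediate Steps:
C = -91 (C = -56 + 7*(-5) = -56 - 35 = -91)
K(Z) = -24 - 8*Z**2 + 8*Z (K(Z) = -8*((Z**2 - Z) + 3) = -8*(3 + Z**2 - Z) = -24 - 8*Z**2 + 8*Z)
-K(h*C - 3) = -(-24 - 8*(3*(-91) - 3)**2 + 8*(3*(-91) - 3)) = -(-24 - 8*(-273 - 3)**2 + 8*(-273 - 3)) = -(-24 - 8*(-276)**2 + 8*(-276)) = -(-24 - 8*76176 - 2208) = -(-24 - 609408 - 2208) = -1*(-611640) = 611640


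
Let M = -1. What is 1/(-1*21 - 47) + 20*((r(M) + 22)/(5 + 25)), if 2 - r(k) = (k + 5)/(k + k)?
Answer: 3533/204 ≈ 17.319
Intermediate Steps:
r(k) = 2 - (5 + k)/(2*k) (r(k) = 2 - (k + 5)/(k + k) = 2 - (5 + k)/(2*k))
1/(-1*21 - 47) + 20*((r(M) + 22)/(5 + 25)) = 1/(-1*21 - 47) + 20*(((1/2)*(-5 + 3*(-1))/(-1) + 22)/(5 + 25)) = 1/(-21 - 47) + 20*(((1/2)*(-1)*(-5 - 3) + 22)/30) = 1/(-68) + 20*(((1/2)*(-1)*(-8) + 22)*(1/30)) = -1/68 + 20*((4 + 22)*(1/30)) = -1/68 + 20*(26*(1/30)) = -1/68 + 20*(13/15) = -1/68 + 52/3 = 3533/204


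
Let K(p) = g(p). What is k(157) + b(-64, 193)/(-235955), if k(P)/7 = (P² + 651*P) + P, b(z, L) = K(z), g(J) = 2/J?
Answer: 6713134940961/7550560 ≈ 8.8909e+5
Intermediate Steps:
K(p) = 2/p
b(z, L) = 2/z
k(P) = 7*P² + 4564*P (k(P) = 7*((P² + 651*P) + P) = 7*(P² + 652*P) = 7*P² + 4564*P)
k(157) + b(-64, 193)/(-235955) = 7*157*(652 + 157) + (2/(-64))/(-235955) = 7*157*809 + (2*(-1/64))*(-1/235955) = 889091 - 1/32*(-1/235955) = 889091 + 1/7550560 = 6713134940961/7550560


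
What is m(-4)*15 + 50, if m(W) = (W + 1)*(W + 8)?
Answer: -130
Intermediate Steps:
m(W) = (1 + W)*(8 + W)
m(-4)*15 + 50 = (8 + (-4)**2 + 9*(-4))*15 + 50 = (8 + 16 - 36)*15 + 50 = -12*15 + 50 = -180 + 50 = -130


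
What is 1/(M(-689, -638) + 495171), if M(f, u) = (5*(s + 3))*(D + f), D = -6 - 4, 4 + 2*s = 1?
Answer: 2/979857 ≈ 2.0411e-6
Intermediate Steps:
s = -3/2 (s = -2 + (½)*1 = -2 + ½ = -3/2 ≈ -1.5000)
D = -10
M(f, u) = -75 + 15*f/2 (M(f, u) = (5*(-3/2 + 3))*(-10 + f) = (5*(3/2))*(-10 + f) = 15*(-10 + f)/2 = -75 + 15*f/2)
1/(M(-689, -638) + 495171) = 1/((-75 + (15/2)*(-689)) + 495171) = 1/((-75 - 10335/2) + 495171) = 1/(-10485/2 + 495171) = 1/(979857/2) = 2/979857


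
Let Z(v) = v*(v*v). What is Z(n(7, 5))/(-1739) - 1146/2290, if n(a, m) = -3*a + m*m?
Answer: -1069727/1991155 ≈ -0.53724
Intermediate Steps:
n(a, m) = m² - 3*a (n(a, m) = -3*a + m² = m² - 3*a)
Z(v) = v³ (Z(v) = v*v² = v³)
Z(n(7, 5))/(-1739) - 1146/2290 = (5² - 3*7)³/(-1739) - 1146/2290 = (25 - 21)³*(-1/1739) - 1146*1/2290 = 4³*(-1/1739) - 573/1145 = 64*(-1/1739) - 573/1145 = -64/1739 - 573/1145 = -1069727/1991155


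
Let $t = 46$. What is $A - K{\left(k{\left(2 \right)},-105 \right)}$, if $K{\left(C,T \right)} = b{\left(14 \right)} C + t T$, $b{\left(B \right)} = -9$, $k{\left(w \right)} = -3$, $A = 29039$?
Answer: $33842$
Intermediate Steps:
$K{\left(C,T \right)} = - 9 C + 46 T$
$A - K{\left(k{\left(2 \right)},-105 \right)} = 29039 - \left(\left(-9\right) \left(-3\right) + 46 \left(-105\right)\right) = 29039 - \left(27 - 4830\right) = 29039 - -4803 = 29039 + 4803 = 33842$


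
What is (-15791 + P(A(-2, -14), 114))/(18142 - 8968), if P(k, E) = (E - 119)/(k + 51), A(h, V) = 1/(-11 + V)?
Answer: -6705953/3895892 ≈ -1.7213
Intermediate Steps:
P(k, E) = (-119 + E)/(51 + k)
(-15791 + P(A(-2, -14), 114))/(18142 - 8968) = (-15791 + (-119 + 114)/(51 + 1/(-11 - 14)))/(18142 - 8968) = (-15791 - 5/(51 + 1/(-25)))/9174 = (-15791 - 5/(51 - 1/25))*(1/9174) = (-15791 - 5/(1274/25))*(1/9174) = (-15791 + (25/1274)*(-5))*(1/9174) = (-15791 - 125/1274)*(1/9174) = -20117859/1274*1/9174 = -6705953/3895892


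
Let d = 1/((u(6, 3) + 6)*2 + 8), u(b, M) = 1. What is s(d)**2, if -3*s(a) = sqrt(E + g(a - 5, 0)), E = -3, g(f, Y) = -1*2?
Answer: -5/9 ≈ -0.55556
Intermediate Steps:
g(f, Y) = -2
d = 1/22 (d = 1/((1 + 6)*2 + 8) = 1/(7*2 + 8) = 1/(14 + 8) = 1/22 ≈ 0.045455)
s(a) = -I*sqrt(5)/3 (s(a) = -sqrt(-3 - 2)/3 = -I*sqrt(5)/3)
s(d)**2 = (-I*sqrt(5)/3)**2 = -5/9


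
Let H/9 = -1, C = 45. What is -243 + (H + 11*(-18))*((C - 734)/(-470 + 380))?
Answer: -18277/10 ≈ -1827.7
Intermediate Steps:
H = -9 (H = 9*(-1) = -9)
-243 + (H + 11*(-18))*((C - 734)/(-470 + 380)) = -243 + (-9 + 11*(-18))*((45 - 734)/(-470 + 380)) = -243 + (-9 - 198)*(-689/(-90)) = -243 - (-142623)*(-1)/90 = -243 - 207*689/90 = -243 - 15847/10 = -18277/10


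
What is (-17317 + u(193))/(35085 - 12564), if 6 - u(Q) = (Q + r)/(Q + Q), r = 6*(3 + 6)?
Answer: -2227431/2897702 ≈ -0.76869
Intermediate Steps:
r = 54 (r = 6*9 = 54)
u(Q) = 6 - (54 + Q)/(2*Q) (u(Q) = 6 - (Q + 54)/(Q + Q) = 6 - (54 + Q)/(2*Q))
(-17317 + u(193))/(35085 - 12564) = (-17317 + (11/2 - 27/193))/(35085 - 12564) = (-17317 + (11/2 - 27*1/193))/22521 = (-17317 + (11/2 - 27/193))*(1/22521) = (-17317 + 2069/386)*(1/22521) = -6682293/386*1/22521 = -2227431/2897702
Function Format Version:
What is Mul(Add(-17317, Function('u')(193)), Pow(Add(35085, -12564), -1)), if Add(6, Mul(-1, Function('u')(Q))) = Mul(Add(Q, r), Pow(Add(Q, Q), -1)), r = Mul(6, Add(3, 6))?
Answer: Rational(-2227431, 2897702) ≈ -0.76869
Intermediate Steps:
r = 54 (r = Mul(6, 9) = 54)
Function('u')(Q) = Add(6, Mul(Rational(-1, 2), Pow(Q, -1), Add(54, Q))) (Function('u')(Q) = Add(6, Mul(-1, Mul(Add(Q, 54), Pow(Add(Q, Q), -1)))) = Add(6, Mul(-1, Mul(Add(54, Q), Pow(Mul(2, Q), -1)))) = Add(6, Mul(-1, Mul(Add(54, Q), Mul(Rational(1, 2), Pow(Q, -1))))) = Add(6, Mul(-1, Mul(Rational(1, 2), Pow(Q, -1), Add(54, Q)))) = Add(6, Mul(Rational(-1, 2), Pow(Q, -1), Add(54, Q))))
Mul(Add(-17317, Function('u')(193)), Pow(Add(35085, -12564), -1)) = Mul(Add(-17317, Add(Rational(11, 2), Mul(-27, Pow(193, -1)))), Pow(Add(35085, -12564), -1)) = Mul(Add(-17317, Add(Rational(11, 2), Mul(-27, Rational(1, 193)))), Pow(22521, -1)) = Mul(Add(-17317, Add(Rational(11, 2), Rational(-27, 193))), Rational(1, 22521)) = Mul(Add(-17317, Rational(2069, 386)), Rational(1, 22521)) = Mul(Rational(-6682293, 386), Rational(1, 22521)) = Rational(-2227431, 2897702)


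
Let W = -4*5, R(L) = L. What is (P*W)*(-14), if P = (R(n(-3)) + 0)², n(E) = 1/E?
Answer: 280/9 ≈ 31.111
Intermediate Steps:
n(E) = 1/E
P = ⅑ (P = (1/(-3) + 0)² = (-⅓ + 0)² = (-⅓)² = ⅑ ≈ 0.11111)
W = -20
(P*W)*(-14) = ((⅑)*(-20))*(-14) = -20/9*(-14) = 280/9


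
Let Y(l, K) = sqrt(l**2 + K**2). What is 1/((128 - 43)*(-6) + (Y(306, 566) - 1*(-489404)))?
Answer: 244447/119508464622 - sqrt(103498)/119508464622 ≈ 2.0427e-6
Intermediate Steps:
Y(l, K) = sqrt(K**2 + l**2)
1/((128 - 43)*(-6) + (Y(306, 566) - 1*(-489404))) = 1/((128 - 43)*(-6) + (sqrt(566**2 + 306**2) - 1*(-489404))) = 1/(85*(-6) + (sqrt(320356 + 93636) + 489404)) = 1/(-510 + (sqrt(413992) + 489404)) = 1/(-510 + (2*sqrt(103498) + 489404)) = 1/(-510 + (489404 + 2*sqrt(103498))) = 1/(488894 + 2*sqrt(103498))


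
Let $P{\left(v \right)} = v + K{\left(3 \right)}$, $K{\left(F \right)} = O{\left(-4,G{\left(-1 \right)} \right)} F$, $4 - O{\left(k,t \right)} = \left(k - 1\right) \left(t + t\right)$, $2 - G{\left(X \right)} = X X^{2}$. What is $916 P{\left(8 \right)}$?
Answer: $100760$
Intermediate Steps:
$G{\left(X \right)} = 2 - X^{3}$ ($G{\left(X \right)} = 2 - X X^{2} = 2 - X^{3}$)
$O{\left(k,t \right)} = 4 - 2 t \left(-1 + k\right)$ ($O{\left(k,t \right)} = 4 - \left(k - 1\right) \left(t + t\right) = 4 - \left(-1 + k\right) 2 t = 4 - 2 t \left(-1 + k\right)$)
$K{\left(F \right)} = 34 F$ ($K{\left(F \right)} = \left(4 + 2 \left(2 - \left(-1\right)^{3}\right) - - 8 \left(2 - \left(-1\right)^{3}\right)\right) F = \left(4 + 2 \left(2 - -1\right) - - 8 \left(2 - -1\right)\right) F = \left(4 + 2 \left(2 + 1\right) - - 8 \left(2 + 1\right)\right) F = \left(4 + 2 \cdot 3 - \left(-8\right) 3\right) F = \left(4 + 6 + 24\right) F = 34 F$)
$P{\left(v \right)} = 102 + v$ ($P{\left(v \right)} = v + 34 \cdot 3 = v + 102 = 102 + v$)
$916 P{\left(8 \right)} = 916 \left(102 + 8\right) = 916 \cdot 110 = 100760$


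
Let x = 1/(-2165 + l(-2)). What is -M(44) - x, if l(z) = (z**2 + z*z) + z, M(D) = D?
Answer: -94995/2159 ≈ -44.000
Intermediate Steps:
l(z) = z + 2*z**2 (l(z) = (z**2 + z**2) + z = 2*z**2 + z = z + 2*z**2)
x = -1/2159 (x = 1/(-2165 - 2*(1 + 2*(-2))) = 1/(-2165 - 2*(1 - 4)) = 1/(-2165 - 2*(-3)) = 1/(-2165 + 6) = 1/(-2159) = -1/2159 ≈ -0.00046318)
-M(44) - x = -1*44 - 1*(-1/2159) = -44 + 1/2159 = -94995/2159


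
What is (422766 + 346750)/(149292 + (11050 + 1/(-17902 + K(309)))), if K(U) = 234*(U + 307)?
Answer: 97145238872/20241894765 ≈ 4.7992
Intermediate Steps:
K(U) = 71838 + 234*U (K(U) = 234*(307 + U) = 71838 + 234*U)
(422766 + 346750)/(149292 + (11050 + 1/(-17902 + K(309)))) = (422766 + 346750)/(149292 + (11050 + 1/(-17902 + (71838 + 234*309)))) = 769516/(149292 + (11050 + 1/(-17902 + (71838 + 72306)))) = 769516/(149292 + (11050 + 1/(-17902 + 144144))) = 769516/(149292 + (11050 + 1/126242)) = 769516/(149292 + 1394974101/126242) = 769516/(20241894765/126242) = 769516*(126242/20241894765) = 97145238872/20241894765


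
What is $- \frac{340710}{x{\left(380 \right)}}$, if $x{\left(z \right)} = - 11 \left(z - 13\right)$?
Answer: $\frac{340710}{4037} \approx 84.397$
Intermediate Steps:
$x{\left(z \right)} = 143 - 11 z$ ($x{\left(z \right)} = - 11 \left(-13 + z\right) = 143 - 11 z$)
$- \frac{340710}{x{\left(380 \right)}} = - \frac{340710}{143 - 4180} = - \frac{340710}{-4037} = \left(-340710\right) \left(- \frac{1}{4037}\right) = \frac{340710}{4037}$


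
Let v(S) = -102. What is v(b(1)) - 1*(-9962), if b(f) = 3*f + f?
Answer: 9860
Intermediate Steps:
b(f) = 4*f
v(b(1)) - 1*(-9962) = -102 - 1*(-9962) = -102 + 9962 = 9860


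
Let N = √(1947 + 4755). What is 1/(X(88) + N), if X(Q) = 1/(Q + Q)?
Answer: -176/207601151 + 30976*√6702/207601151 ≈ 0.012214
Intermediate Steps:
X(Q) = 1/(2*Q)
N = √6702 ≈ 81.866
1/(X(88) + N) = 1/((½)/88 + √6702) = 1/((½)*(1/88) + √6702) = 1/(1/176 + √6702)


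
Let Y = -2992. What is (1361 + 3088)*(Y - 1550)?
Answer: -20207358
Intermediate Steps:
(1361 + 3088)*(Y - 1550) = (1361 + 3088)*(-2992 - 1550) = 4449*(-4542) = -20207358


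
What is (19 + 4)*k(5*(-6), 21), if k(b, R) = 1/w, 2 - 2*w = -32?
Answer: 23/17 ≈ 1.3529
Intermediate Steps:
w = 17 (w = 1 - ½*(-32) = 1 + 16 = 17)
k(b, R) = 1/17
(19 + 4)*k(5*(-6), 21) = (19 + 4)*(1/17) = 23*(1/17) = 23/17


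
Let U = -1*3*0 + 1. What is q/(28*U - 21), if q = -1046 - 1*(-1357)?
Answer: 311/7 ≈ 44.429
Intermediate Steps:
q = 311 (q = -1046 + 1357 = 311)
U = 1 (U = -3*0 + 1 = 0 + 1 = 1)
q/(28*U - 21) = 311/(28*1 - 21) = 311/(28 - 21) = 311/7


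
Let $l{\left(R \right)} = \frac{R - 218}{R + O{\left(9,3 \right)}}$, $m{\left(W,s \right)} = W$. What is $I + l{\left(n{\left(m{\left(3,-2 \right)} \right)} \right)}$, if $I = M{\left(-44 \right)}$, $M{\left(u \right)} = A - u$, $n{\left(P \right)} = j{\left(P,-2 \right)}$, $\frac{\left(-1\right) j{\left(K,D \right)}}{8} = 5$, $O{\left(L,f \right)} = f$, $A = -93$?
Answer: $- \frac{1555}{37} \approx -42.027$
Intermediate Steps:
$j{\left(K,D \right)} = -40$ ($j{\left(K,D \right)} = \left(-8\right) 5 = -40$)
$n{\left(P \right)} = -40$
$M{\left(u \right)} = -93 - u$
$I = -49$ ($I = -93 - -44 = -93 + 44 = -49$)
$l{\left(R \right)} = \frac{-218 + R}{3 + R}$ ($l{\left(R \right)} = \frac{R - 218}{R + 3} = \frac{-218 + R}{3 + R}$)
$I + l{\left(n{\left(m{\left(3,-2 \right)} \right)} \right)} = -49 + \frac{-218 - 40}{3 - 40} = -49 + \frac{1}{-37} \left(-258\right) = -49 - - \frac{258}{37} = -49 + \frac{258}{37} = - \frac{1555}{37}$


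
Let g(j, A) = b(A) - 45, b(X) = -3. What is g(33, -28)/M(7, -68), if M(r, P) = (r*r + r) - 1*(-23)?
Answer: -48/79 ≈ -0.60759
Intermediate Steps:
g(j, A) = -48 (g(j, A) = -3 - 45 = -48)
M(r, P) = 23 + r + r² (M(r, P) = (r² + r) + 23 = (r + r²) + 23 = 23 + r + r²)
g(33, -28)/M(7, -68) = -48/(23 + 7 + 7²) = -48/(23 + 7 + 49) = -48/79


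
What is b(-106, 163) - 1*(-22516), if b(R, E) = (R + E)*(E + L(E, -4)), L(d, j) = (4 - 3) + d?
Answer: 41155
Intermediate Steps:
L(d, j) = 1 + d
b(R, E) = (1 + 2*E)*(E + R) (b(R, E) = (R + E)*(E + (1 + E)) = (E + R)*(1 + 2*E) = (1 + 2*E)*(E + R))
b(-106, 163) - 1*(-22516) = (163 - 106 + 2*163² + 2*163*(-106)) - 1*(-22516) = (163 - 106 + 2*26569 - 34556) + 22516 = (163 - 106 + 53138 - 34556) + 22516 = 18639 + 22516 = 41155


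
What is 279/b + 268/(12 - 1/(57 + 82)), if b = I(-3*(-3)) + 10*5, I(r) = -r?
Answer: 1992425/68347 ≈ 29.152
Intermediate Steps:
b = 41 (b = -(-3)*(-3) + 10*5 = -1*9 + 50 = -9 + 50 = 41)
279/b + 268/(12 - 1/(57 + 82)) = 279/41 + 268/(12 - 1/(57 + 82)) = 279*(1/41) + 268/(12 - 1/139) = 279/41 + 268/(12 - 1*1/139) = 279/41 + 268/(12 - 1/139) = 279/41 + 268/(1667/139) = 279/41 + 268*(139/1667) = 279/41 + 37252/1667 = 1992425/68347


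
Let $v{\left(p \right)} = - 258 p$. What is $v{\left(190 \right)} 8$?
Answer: $-392160$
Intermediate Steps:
$v{\left(p \right)} = - 258 p$
$v{\left(190 \right)} 8 = \left(-258\right) 190 \cdot 8 = \left(-49020\right) 8 = -392160$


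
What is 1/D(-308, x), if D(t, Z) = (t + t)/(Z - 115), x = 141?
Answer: -13/308 ≈ -0.042208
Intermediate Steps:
D(t, Z) = 2*t/(-115 + Z) (D(t, Z) = (2*t)/(-115 + Z) = 2*t/(-115 + Z))
1/D(-308, x) = 1/(2*(-308)/(-115 + 141)) = 1/(2*(-308)/26) = 1/(2*(-308)*(1/26)) = 1/(-308/13) = -13/308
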